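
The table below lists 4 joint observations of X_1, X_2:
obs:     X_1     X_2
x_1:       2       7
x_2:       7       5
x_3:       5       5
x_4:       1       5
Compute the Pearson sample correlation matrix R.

Step 1 — column means:
  mean(X_1) = (2 + 7 + 5 + 1) / 4 = 15/4 = 3.75
  mean(X_2) = (7 + 5 + 5 + 5) / 4 = 22/4 = 5.5

Step 2 — sample variances and covariances s[i,j] = (1/(n-1)) · Σ_k (x_{k,i} - mean_i) · (x_{k,j} - mean_j), with n-1 = 3:
  s[X_1,X_1] = ((-1.75)·(-1.75) + (3.25)·(3.25) + (1.25)·(1.25) + (-2.75)·(-2.75)) / 3 = 22.75/3 = 7.5833
  s[X_1,X_2] = ((-1.75)·(1.5) + (3.25)·(-0.5) + (1.25)·(-0.5) + (-2.75)·(-0.5)) / 3 = -3.5/3 = -1.1667
  s[X_2,X_2] = ((1.5)·(1.5) + (-0.5)·(-0.5) + (-0.5)·(-0.5) + (-0.5)·(-0.5)) / 3 = 3/3 = 1
  Sample standard deviations s_i = √(s[i,i]):
  s(X_1) = √(7.5833) = 2.7538
  s(X_2) = √(1) = 1

Step 3 — r_{ij} = s_{ij} / (s_i · s_j):
  r[X_1,X_1] = 1 (diagonal).
  r[X_1,X_2] = -1.1667 / (2.7538 · 1) = -1.1667 / 2.7538 = -0.4237
  r[X_2,X_2] = 1 (diagonal).

R is symmetric with unit diagonal. Assembling:

R = [[1, -0.4237],
 [-0.4237, 1]]


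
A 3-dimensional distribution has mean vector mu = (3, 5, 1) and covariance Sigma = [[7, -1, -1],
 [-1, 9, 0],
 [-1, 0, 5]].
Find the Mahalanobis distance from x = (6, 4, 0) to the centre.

Step 1 — centre the observation: (x - mu) = (3, -1, -1).

Step 2 — invert Sigma (cofactor / det for 3×3, or solve directly):
  Sigma^{-1} = [[0.1495, 0.0166, 0.0299],
 [0.0166, 0.113, 0.0033],
 [0.0299, 0.0033, 0.206]].

Step 3 — form the quadratic (x - mu)^T · Sigma^{-1} · (x - mu):
  Sigma^{-1} · (x - mu) = (0.402, -0.0664, -0.1196).
  (x - mu)^T · [Sigma^{-1} · (x - mu)] = (3)·(0.402) + (-1)·(-0.0664) + (-1)·(-0.1196) = 1.392.

Step 4 — take square root: d = √(1.392) ≈ 1.1798.

d(x, mu) = √(1.392) ≈ 1.1798


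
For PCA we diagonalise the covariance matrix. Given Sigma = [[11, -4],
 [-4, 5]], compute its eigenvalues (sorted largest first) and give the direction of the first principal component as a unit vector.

Step 1 — characteristic polynomial of 2×2 Sigma:
  det(Sigma - λI) = λ² - trace · λ + det = 0.
  trace = 11 + 5 = 16, det = 11·5 - (-4)² = 39.
Step 2 — discriminant:
  Δ = trace² - 4·det = 256 - 156 = 100.
Step 3 — eigenvalues:
  λ = (trace ± √Δ)/2 = (16 ± 10)/2,
  λ_1 = 13,  λ_2 = 3.

Step 4 — unit eigenvector for λ_1: solve (Sigma - λ_1 I)v = 0. First row:
  (11 - 13)·v_x + (-4)·v_y = 0, i.e. (-2)·v_x + (-4)·v_y = 0,
  so v ∝ (b, λ_1 - a) = (-4, 2); multiply by -1 so the first entry is positive: u = (4, -2).
  ||u|| = √((4)² + (-2)²) = √(20) ≈ 4.4721,
  v_1 = u/||u|| ≈ (0.8944, -0.4472) (||v_1|| = 1).

λ_1 = 13,  λ_2 = 3;  v_1 ≈ (0.8944, -0.4472)


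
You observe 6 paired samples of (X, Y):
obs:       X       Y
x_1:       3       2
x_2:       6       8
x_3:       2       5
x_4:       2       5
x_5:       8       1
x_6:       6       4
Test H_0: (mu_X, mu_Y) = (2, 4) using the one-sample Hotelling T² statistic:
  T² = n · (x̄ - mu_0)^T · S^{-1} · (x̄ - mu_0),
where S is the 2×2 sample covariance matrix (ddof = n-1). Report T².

Step 1 — sample mean vector:
  mean(X) = (3 + 6 + 2 + 2 + 8 + 6) / 6 = 27/6 = 4.5
  mean(Y) = (2 + 8 + 5 + 5 + 1 + 4) / 6 = 25/6 = 4.1667
  x̄ = (4.5, 4.1667),  deviation x̄ - mu_0 = (4.5, 4.1667) - (2, 4) = (2.5, 0.1667).

Step 2 — sample covariance matrix, S[i,j] = (1/(n-1)) · Σ_k (x_{k,i} - mean_i) · (x_{k,j} - mean_j), divisor n-1 = 5:
  S[X,X] = ((-1.5)·(-1.5) + (1.5)·(1.5) + (-2.5)·(-2.5) + (-2.5)·(-2.5) + (3.5)·(3.5) + (1.5)·(1.5)) / 5 = 31.5/5 = 6.3
  S[X,Y] = ((-1.5)·(-2.1667) + (1.5)·(3.8333) + (-2.5)·(0.8333) + (-2.5)·(0.8333) + (3.5)·(-3.1667) + (1.5)·(-0.1667)) / 5 = -6.5/5 = -1.3
  S[Y,Y] = ((-2.1667)·(-2.1667) + (3.8333)·(3.8333) + (0.8333)·(0.8333) + (0.8333)·(0.8333) + (-3.1667)·(-3.1667) + (-0.1667)·(-0.1667)) / 5 = 30.8333/5 = 6.1667
  S = [[6.3, -1.3],
 [-1.3, 6.1667]].

Step 3 — invert S. det(S) = 6.3·6.1667 - (-1.3)² = 37.16.
  S^{-1} = (1/det) · [[d, -b], [-b, a]] = [[0.1659, 0.035],
 [0.035, 0.1695]].

Step 4 — quadratic form (x̄ - mu_0)^T · S^{-1} · (x̄ - mu_0):
  S^{-1} · (x̄ - mu_0) = (0.4207, 0.1157),
  (x̄ - mu_0)^T · [...] = (2.5)·(0.4207) + (0.1667)·(0.1157) = 1.071.

Step 5 — scale by n: T² = 6 · 1.071 = 6.4263.

T² ≈ 6.4263


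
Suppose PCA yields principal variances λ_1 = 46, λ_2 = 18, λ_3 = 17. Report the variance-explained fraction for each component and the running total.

Step 1 — total variance = trace(Sigma) = Σ λ_i = 46 + 18 + 17 = 81.

Step 2 — fraction explained by component i = λ_i / Σ λ:
  PC1: 46/81 = 0.5679
  PC2: 18/81 = 0.2222
  PC3: 17/81 = 0.2099

Step 3 — cumulative fraction after k components = (λ_1 + ... + λ_k) / Σ λ:
  k = 1: 46/81 = 0.5679
  k = 2: (46 + 18)/81 = 64/81 = 0.7901
  k = 3: (46 + 18 + 17)/81 = 81/81 = 1

Summary (fraction, with percent):

explained: PC1 0.5679 (56.79%), PC2 0.2222 (22.22%), PC3 0.2099 (20.99%);  cumulative: 0.5679, 0.7901, 1


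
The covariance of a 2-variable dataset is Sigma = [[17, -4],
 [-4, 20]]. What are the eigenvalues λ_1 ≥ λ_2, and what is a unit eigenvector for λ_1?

Step 1 — characteristic polynomial of 2×2 Sigma:
  det(Sigma - λI) = λ² - trace · λ + det = 0.
  trace = 17 + 20 = 37, det = 17·20 - (-4)² = 324.
Step 2 — discriminant:
  Δ = trace² - 4·det = 1369 - 1296 = 73.
Step 3 — eigenvalues:
  λ = (trace ± √Δ)/2 = (37 ± 8.544)/2,
  λ_1 = 22.772,  λ_2 = 14.228.

Step 4 — unit eigenvector for λ_1: solve (Sigma - λ_1 I)v = 0. First row:
  (17 - 22.772)·v_x + (-4)·v_y = 0, i.e. (-5.772)·v_x + (-4)·v_y = 0,
  so v ∝ (b, λ_1 - a) = (-4, 5.772); multiply by -1 so the first entry is positive: u = (4, -5.772).
  ||u|| = √((4)² + (-5.772)²) = √(49.316) ≈ 7.0225,
  v_1 = u/||u|| ≈ (0.5696, -0.8219) (||v_1|| = 1).

λ_1 = 22.772,  λ_2 = 14.228;  v_1 ≈ (0.5696, -0.8219)


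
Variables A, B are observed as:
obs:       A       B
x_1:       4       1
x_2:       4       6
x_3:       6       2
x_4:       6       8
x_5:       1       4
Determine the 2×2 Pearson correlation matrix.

Step 1 — column means:
  mean(A) = (4 + 4 + 6 + 6 + 1) / 5 = 21/5 = 4.2
  mean(B) = (1 + 6 + 2 + 8 + 4) / 5 = 21/5 = 4.2

Step 2 — sample variances and covariances s[i,j] = (1/(n-1)) · Σ_k (x_{k,i} - mean_i) · (x_{k,j} - mean_j), with n-1 = 4:
  s[A,A] = ((-0.2)·(-0.2) + (-0.2)·(-0.2) + (1.8)·(1.8) + (1.8)·(1.8) + (-3.2)·(-3.2)) / 4 = 16.8/4 = 4.2
  s[A,B] = ((-0.2)·(-3.2) + (-0.2)·(1.8) + (1.8)·(-2.2) + (1.8)·(3.8) + (-3.2)·(-0.2)) / 4 = 3.8/4 = 0.95
  s[B,B] = ((-3.2)·(-3.2) + (1.8)·(1.8) + (-2.2)·(-2.2) + (3.8)·(3.8) + (-0.2)·(-0.2)) / 4 = 32.8/4 = 8.2
  Sample standard deviations s_i = √(s[i,i]):
  s(A) = √(4.2) = 2.0494
  s(B) = √(8.2) = 2.8636

Step 3 — r_{ij} = s_{ij} / (s_i · s_j):
  r[A,A] = 1 (diagonal).
  r[A,B] = 0.95 / (2.0494 · 2.8636) = 0.95 / 5.8686 = 0.1619
  r[B,B] = 1 (diagonal).

R is symmetric with unit diagonal. Assembling:

R = [[1, 0.1619],
 [0.1619, 1]]


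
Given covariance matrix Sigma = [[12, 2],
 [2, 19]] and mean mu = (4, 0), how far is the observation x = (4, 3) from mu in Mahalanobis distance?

Step 1 — centre the observation: (x - mu) = (0, 3).

Step 2 — invert Sigma. det(Sigma) = 12·19 - (2)² = 224.
  Sigma^{-1} = (1/det) · [[d, -b], [-b, a]] = [[0.0848, -0.0089],
 [-0.0089, 0.0536]].

Step 3 — form the quadratic (x - mu)^T · Sigma^{-1} · (x - mu):
  Sigma^{-1} · (x - mu) = (-0.0268, 0.1607).
  (x - mu)^T · [Sigma^{-1} · (x - mu)] = (0)·(-0.0268) + (3)·(0.1607) = 0.4821.

Step 4 — take square root: d = √(0.4821) ≈ 0.6944.

d(x, mu) = √(0.4821) ≈ 0.6944


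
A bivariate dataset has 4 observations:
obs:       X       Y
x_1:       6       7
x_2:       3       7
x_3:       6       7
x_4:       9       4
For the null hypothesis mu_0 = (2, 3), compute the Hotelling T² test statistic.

Step 1 — sample mean vector:
  mean(X) = (6 + 3 + 6 + 9) / 4 = 24/4 = 6
  mean(Y) = (7 + 7 + 7 + 4) / 4 = 25/4 = 6.25
  x̄ = (6, 6.25),  deviation x̄ - mu_0 = (6, 6.25) - (2, 3) = (4, 3.25).

Step 2 — sample covariance matrix, S[i,j] = (1/(n-1)) · Σ_k (x_{k,i} - mean_i) · (x_{k,j} - mean_j), divisor n-1 = 3:
  S[X,X] = ((0)·(0) + (-3)·(-3) + (0)·(0) + (3)·(3)) / 3 = 18/3 = 6
  S[X,Y] = ((0)·(0.75) + (-3)·(0.75) + (0)·(0.75) + (3)·(-2.25)) / 3 = -9/3 = -3
  S[Y,Y] = ((0.75)·(0.75) + (0.75)·(0.75) + (0.75)·(0.75) + (-2.25)·(-2.25)) / 3 = 6.75/3 = 2.25
  S = [[6, -3],
 [-3, 2.25]].

Step 3 — invert S. det(S) = 6·2.25 - (-3)² = 4.5.
  S^{-1} = (1/det) · [[d, -b], [-b, a]] = [[0.5, 0.6667],
 [0.6667, 1.3333]].

Step 4 — quadratic form (x̄ - mu_0)^T · S^{-1} · (x̄ - mu_0):
  S^{-1} · (x̄ - mu_0) = (4.1667, 7),
  (x̄ - mu_0)^T · [...] = (4)·(4.1667) + (3.25)·(7) = 39.4167.

Step 5 — scale by n: T² = 4 · 39.4167 = 157.6667.

T² ≈ 157.6667


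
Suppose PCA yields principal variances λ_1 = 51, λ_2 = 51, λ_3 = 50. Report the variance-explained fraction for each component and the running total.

Step 1 — total variance = trace(Sigma) = Σ λ_i = 51 + 51 + 50 = 152.

Step 2 — fraction explained by component i = λ_i / Σ λ:
  PC1: 51/152 = 0.3355
  PC2: 51/152 = 0.3355
  PC3: 50/152 = 0.3289

Step 3 — cumulative fraction after k components = (λ_1 + ... + λ_k) / Σ λ:
  k = 1: 51/152 = 0.3355
  k = 2: (51 + 51)/152 = 102/152 = 0.6711
  k = 3: (51 + 51 + 50)/152 = 152/152 = 1

Summary (fraction, with percent):

explained: PC1 0.3355 (33.55%), PC2 0.3355 (33.55%), PC3 0.3289 (32.89%);  cumulative: 0.3355, 0.6711, 1


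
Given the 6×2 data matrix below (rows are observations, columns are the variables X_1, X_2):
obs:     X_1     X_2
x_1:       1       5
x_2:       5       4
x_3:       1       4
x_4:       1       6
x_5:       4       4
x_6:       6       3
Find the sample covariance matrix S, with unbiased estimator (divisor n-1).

Step 1 — column means:
  mean(X_1) = (1 + 5 + 1 + 1 + 4 + 6) / 6 = 18/6 = 3
  mean(X_2) = (5 + 4 + 4 + 6 + 4 + 3) / 6 = 26/6 = 4.3333

Step 2 — sample covariance S[i,j] = (1/(n-1)) · Σ_k (x_{k,i} - mean_i) · (x_{k,j} - mean_j), with n-1 = 5.
  S[X_1,X_1] = ((-2)·(-2) + (2)·(2) + (-2)·(-2) + (-2)·(-2) + (1)·(1) + (3)·(3)) / 5 = 26/5 = 5.2
  S[X_1,X_2] = ((-2)·(0.6667) + (2)·(-0.3333) + (-2)·(-0.3333) + (-2)·(1.6667) + (1)·(-0.3333) + (3)·(-1.3333)) / 5 = -9/5 = -1.8
  S[X_2,X_2] = ((0.6667)·(0.6667) + (-0.3333)·(-0.3333) + (-0.3333)·(-0.3333) + (1.6667)·(1.6667) + (-0.3333)·(-0.3333) + (-1.3333)·(-1.3333)) / 5 = 5.3333/5 = 1.0667

S is symmetric (S[j,i] = S[i,j]). Assembling:

S = [[5.2, -1.8],
 [-1.8, 1.0667]]


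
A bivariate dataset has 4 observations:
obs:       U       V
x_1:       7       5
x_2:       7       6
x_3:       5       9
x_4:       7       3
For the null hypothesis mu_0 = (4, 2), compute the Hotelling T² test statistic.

Step 1 — sample mean vector:
  mean(U) = (7 + 7 + 5 + 7) / 4 = 26/4 = 6.5
  mean(V) = (5 + 6 + 9 + 3) / 4 = 23/4 = 5.75
  x̄ = (6.5, 5.75),  deviation x̄ - mu_0 = (6.5, 5.75) - (4, 2) = (2.5, 3.75).

Step 2 — sample covariance matrix, S[i,j] = (1/(n-1)) · Σ_k (x_{k,i} - mean_i) · (x_{k,j} - mean_j), divisor n-1 = 3:
  S[U,U] = ((0.5)·(0.5) + (0.5)·(0.5) + (-1.5)·(-1.5) + (0.5)·(0.5)) / 3 = 3/3 = 1
  S[U,V] = ((0.5)·(-0.75) + (0.5)·(0.25) + (-1.5)·(3.25) + (0.5)·(-2.75)) / 3 = -6.5/3 = -2.1667
  S[V,V] = ((-0.75)·(-0.75) + (0.25)·(0.25) + (3.25)·(3.25) + (-2.75)·(-2.75)) / 3 = 18.75/3 = 6.25
  S = [[1, -2.1667],
 [-2.1667, 6.25]].

Step 3 — invert S. det(S) = 1·6.25 - (-2.1667)² = 1.5556.
  S^{-1} = (1/det) · [[d, -b], [-b, a]] = [[4.0179, 1.3929],
 [1.3929, 0.6429]].

Step 4 — quadratic form (x̄ - mu_0)^T · S^{-1} · (x̄ - mu_0):
  S^{-1} · (x̄ - mu_0) = (15.2679, 5.8929),
  (x̄ - mu_0)^T · [...] = (2.5)·(15.2679) + (3.75)·(5.8929) = 60.2679.

Step 5 — scale by n: T² = 4 · 60.2679 = 241.0714.

T² ≈ 241.0714


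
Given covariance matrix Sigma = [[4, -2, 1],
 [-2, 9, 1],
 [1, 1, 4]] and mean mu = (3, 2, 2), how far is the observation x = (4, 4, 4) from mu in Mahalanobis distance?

Step 1 — centre the observation: (x - mu) = (1, 2, 2).

Step 2 — invert Sigma (cofactor / det for 3×3, or solve directly):
  Sigma^{-1} = [[0.3153, 0.0811, -0.0991],
 [0.0811, 0.1351, -0.0541],
 [-0.0991, -0.0541, 0.2883]].

Step 3 — form the quadratic (x - mu)^T · Sigma^{-1} · (x - mu):
  Sigma^{-1} · (x - mu) = (0.2793, 0.2432, 0.3694).
  (x - mu)^T · [Sigma^{-1} · (x - mu)] = (1)·(0.2793) + (2)·(0.2432) + (2)·(0.3694) = 1.5045.

Step 4 — take square root: d = √(1.5045) ≈ 1.2266.

d(x, mu) = √(1.5045) ≈ 1.2266


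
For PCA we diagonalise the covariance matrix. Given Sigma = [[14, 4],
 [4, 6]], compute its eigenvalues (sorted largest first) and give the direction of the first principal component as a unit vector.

Step 1 — characteristic polynomial of 2×2 Sigma:
  det(Sigma - λI) = λ² - trace · λ + det = 0.
  trace = 14 + 6 = 20, det = 14·6 - (4)² = 68.
Step 2 — discriminant:
  Δ = trace² - 4·det = 400 - 272 = 128.
Step 3 — eigenvalues:
  λ = (trace ± √Δ)/2 = (20 ± 11.3137)/2,
  λ_1 = 15.6569,  λ_2 = 4.3431.

Step 4 — unit eigenvector for λ_1: solve (Sigma - λ_1 I)v = 0. First row:
  (14 - 15.6569)·v_x + (4)·v_y = 0, i.e. (-1.6569)·v_x + (4)·v_y = 0,
  so v ∝ (b, λ_1 - a) = (4, 1.6569) = u.
  ||u|| = √((4)² + (1.6569)²) = √(18.7452) ≈ 4.3296,
  v_1 = u/||u|| ≈ (0.9239, 0.3827) (||v_1|| = 1).

λ_1 = 15.6569,  λ_2 = 4.3431;  v_1 ≈ (0.9239, 0.3827)


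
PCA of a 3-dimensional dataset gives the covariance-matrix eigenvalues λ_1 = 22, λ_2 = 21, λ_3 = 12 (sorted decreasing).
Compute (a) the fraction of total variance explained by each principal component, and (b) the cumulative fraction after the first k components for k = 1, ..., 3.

Step 1 — total variance = trace(Sigma) = Σ λ_i = 22 + 21 + 12 = 55.

Step 2 — fraction explained by component i = λ_i / Σ λ:
  PC1: 22/55 = 0.4
  PC2: 21/55 = 0.3818
  PC3: 12/55 = 0.2182

Step 3 — cumulative fraction after k components = (λ_1 + ... + λ_k) / Σ λ:
  k = 1: 22/55 = 0.4
  k = 2: (22 + 21)/55 = 43/55 = 0.7818
  k = 3: (22 + 21 + 12)/55 = 55/55 = 1

Summary (fraction, with percent):

explained: PC1 0.4 (40%), PC2 0.3818 (38.18%), PC3 0.2182 (21.82%);  cumulative: 0.4, 0.7818, 1


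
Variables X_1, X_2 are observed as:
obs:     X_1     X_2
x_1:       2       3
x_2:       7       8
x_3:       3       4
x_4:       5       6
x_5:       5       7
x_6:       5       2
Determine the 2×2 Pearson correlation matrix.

Step 1 — column means:
  mean(X_1) = (2 + 7 + 3 + 5 + 5 + 5) / 6 = 27/6 = 4.5
  mean(X_2) = (3 + 8 + 4 + 6 + 7 + 2) / 6 = 30/6 = 5

Step 2 — sample variances and covariances s[i,j] = (1/(n-1)) · Σ_k (x_{k,i} - mean_i) · (x_{k,j} - mean_j), with n-1 = 5:
  s[X_1,X_1] = ((-2.5)·(-2.5) + (2.5)·(2.5) + (-1.5)·(-1.5) + (0.5)·(0.5) + (0.5)·(0.5) + (0.5)·(0.5)) / 5 = 15.5/5 = 3.1
  s[X_1,X_2] = ((-2.5)·(-2) + (2.5)·(3) + (-1.5)·(-1) + (0.5)·(1) + (0.5)·(2) + (0.5)·(-3)) / 5 = 14/5 = 2.8
  s[X_2,X_2] = ((-2)·(-2) + (3)·(3) + (-1)·(-1) + (1)·(1) + (2)·(2) + (-3)·(-3)) / 5 = 28/5 = 5.6
  Sample standard deviations s_i = √(s[i,i]):
  s(X_1) = √(3.1) = 1.7607
  s(X_2) = √(5.6) = 2.3664

Step 3 — r_{ij} = s_{ij} / (s_i · s_j):
  r[X_1,X_1] = 1 (diagonal).
  r[X_1,X_2] = 2.8 / (1.7607 · 2.3664) = 2.8 / 4.1665 = 0.672
  r[X_2,X_2] = 1 (diagonal).

R is symmetric with unit diagonal. Assembling:

R = [[1, 0.672],
 [0.672, 1]]


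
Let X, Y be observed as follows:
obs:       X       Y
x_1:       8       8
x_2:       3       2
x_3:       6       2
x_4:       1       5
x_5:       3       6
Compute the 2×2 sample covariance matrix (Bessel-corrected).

Step 1 — column means:
  mean(X) = (8 + 3 + 6 + 1 + 3) / 5 = 21/5 = 4.2
  mean(Y) = (8 + 2 + 2 + 5 + 6) / 5 = 23/5 = 4.6

Step 2 — sample covariance S[i,j] = (1/(n-1)) · Σ_k (x_{k,i} - mean_i) · (x_{k,j} - mean_j), with n-1 = 4.
  S[X,X] = ((3.8)·(3.8) + (-1.2)·(-1.2) + (1.8)·(1.8) + (-3.2)·(-3.2) + (-1.2)·(-1.2)) / 4 = 30.8/4 = 7.7
  S[X,Y] = ((3.8)·(3.4) + (-1.2)·(-2.6) + (1.8)·(-2.6) + (-3.2)·(0.4) + (-1.2)·(1.4)) / 4 = 8.4/4 = 2.1
  S[Y,Y] = ((3.4)·(3.4) + (-2.6)·(-2.6) + (-2.6)·(-2.6) + (0.4)·(0.4) + (1.4)·(1.4)) / 4 = 27.2/4 = 6.8

S is symmetric (S[j,i] = S[i,j]). Assembling:

S = [[7.7, 2.1],
 [2.1, 6.8]]


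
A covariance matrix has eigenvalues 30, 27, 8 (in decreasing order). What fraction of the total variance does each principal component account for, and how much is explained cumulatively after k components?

Step 1 — total variance = trace(Sigma) = Σ λ_i = 30 + 27 + 8 = 65.

Step 2 — fraction explained by component i = λ_i / Σ λ:
  PC1: 30/65 = 0.4615
  PC2: 27/65 = 0.4154
  PC3: 8/65 = 0.1231

Step 3 — cumulative fraction after k components = (λ_1 + ... + λ_k) / Σ λ:
  k = 1: 30/65 = 0.4615
  k = 2: (30 + 27)/65 = 57/65 = 0.8769
  k = 3: (30 + 27 + 8)/65 = 65/65 = 1

Summary (fraction, with percent):

explained: PC1 0.4615 (46.15%), PC2 0.4154 (41.54%), PC3 0.1231 (12.31%);  cumulative: 0.4615, 0.8769, 1


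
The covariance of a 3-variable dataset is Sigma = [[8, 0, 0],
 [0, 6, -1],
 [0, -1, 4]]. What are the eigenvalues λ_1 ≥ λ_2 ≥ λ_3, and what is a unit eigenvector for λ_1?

Step 1 — characteristic polynomial p(λ) = det(λI - Sigma) = λ³ - tr·λ² + c_1·λ - det, where tr = trace, c_1 = sum of the principal 2×2 minors, det = det(Sigma):
  tr = 8 + 6 + 4 = 18,
  c_1 = (8·6 - (0)²) + (8·4 - (0)²) + (6·4 - (-1)²) = 48 + 32 + 23 = 103,
  det = 8·(6·4 - (-1)²) - (0)·((0)·4 - (-1)·(0)) + (0)·((0)·(-1) - 6·(0)) = 8·(23) - (0)·(0) + (0)·(0) = 184.
  So p(λ) = λ³ - 18λ² + 103λ - 184.
Step 2 — look for an integer root (rational root theorem: any rational root is an integer divisor of 184). Testing λ = 8:
  p(8) = 512 - 1152 + 824 - 184 = 0  ✓
  Dividing out (λ - 8): p(λ) = (λ - 8)(λ² - 10λ + 23).
Step 3 — remaining eigenvalues from the quadratic λ² - 10λ + 23 = 0:
  Δ = 10² - 4·23 = 100 - 92 = 8,  λ = (10 ± √8)/2 = (10 ± 2.8284)/2 ≈ 6.4142 or 3.5858.
  Sorted: λ_1 = 8,  λ_2 = 6.4142,  λ_3 = 3.5858  (check: sum = 18 = tr ✓).

Step 4 — unit eigenvector for λ_1 = 8: v spans the null space of (Sigma - λ_1 I), whose rows are
  r_1 = (0, 0, 0),  r_2 = (0, -2, -1),  r_3 = (0, -1, -4).
  v is orthogonal to every row, so take v ∝ r_2 × r_3 = ((-2)·(-4) - (-1)·(-1), (-1)·(0) - (0)·(-4), (0)·(-1) - (-2)·(0)) = (7, 0, 0).
  Rescale (divide by 7): u = (1, 0, 0).
  ||u|| = √((1)² + (0)² + (0)²) = √(1) = 1,  v_1 = u/||u|| ≈ (1, 0, 0) (||v_1|| = 1).

λ_1 = 8,  λ_2 = 6.4142,  λ_3 = 3.5858;  v_1 ≈ (1, 0, 0)


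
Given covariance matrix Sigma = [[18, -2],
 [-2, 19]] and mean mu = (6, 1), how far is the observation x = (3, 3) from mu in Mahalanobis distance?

Step 1 — centre the observation: (x - mu) = (-3, 2).

Step 2 — invert Sigma. det(Sigma) = 18·19 - (-2)² = 338.
  Sigma^{-1} = (1/det) · [[d, -b], [-b, a]] = [[0.0562, 0.0059],
 [0.0059, 0.0533]].

Step 3 — form the quadratic (x - mu)^T · Sigma^{-1} · (x - mu):
  Sigma^{-1} · (x - mu) = (-0.1568, 0.0888).
  (x - mu)^T · [Sigma^{-1} · (x - mu)] = (-3)·(-0.1568) + (2)·(0.0888) = 0.6479.

Step 4 — take square root: d = √(0.6479) ≈ 0.8049.

d(x, mu) = √(0.6479) ≈ 0.8049


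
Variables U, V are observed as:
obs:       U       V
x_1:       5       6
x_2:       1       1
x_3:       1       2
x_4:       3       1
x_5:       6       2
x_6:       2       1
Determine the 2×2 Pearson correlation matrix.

Step 1 — column means:
  mean(U) = (5 + 1 + 1 + 3 + 6 + 2) / 6 = 18/6 = 3
  mean(V) = (6 + 1 + 2 + 1 + 2 + 1) / 6 = 13/6 = 2.1667

Step 2 — sample variances and covariances s[i,j] = (1/(n-1)) · Σ_k (x_{k,i} - mean_i) · (x_{k,j} - mean_j), with n-1 = 5:
  s[U,U] = ((2)·(2) + (-2)·(-2) + (-2)·(-2) + (0)·(0) + (3)·(3) + (-1)·(-1)) / 5 = 22/5 = 4.4
  s[U,V] = ((2)·(3.8333) + (-2)·(-1.1667) + (-2)·(-0.1667) + (0)·(-1.1667) + (3)·(-0.1667) + (-1)·(-1.1667)) / 5 = 11/5 = 2.2
  s[V,V] = ((3.8333)·(3.8333) + (-1.1667)·(-1.1667) + (-0.1667)·(-0.1667) + (-1.1667)·(-1.1667) + (-0.1667)·(-0.1667) + (-1.1667)·(-1.1667)) / 5 = 18.8333/5 = 3.7667
  Sample standard deviations s_i = √(s[i,i]):
  s(U) = √(4.4) = 2.0976
  s(V) = √(3.7667) = 1.9408

Step 3 — r_{ij} = s_{ij} / (s_i · s_j):
  r[U,U] = 1 (diagonal).
  r[U,V] = 2.2 / (2.0976 · 1.9408) = 2.2 / 4.071 = 0.5404
  r[V,V] = 1 (diagonal).

R is symmetric with unit diagonal. Assembling:

R = [[1, 0.5404],
 [0.5404, 1]]


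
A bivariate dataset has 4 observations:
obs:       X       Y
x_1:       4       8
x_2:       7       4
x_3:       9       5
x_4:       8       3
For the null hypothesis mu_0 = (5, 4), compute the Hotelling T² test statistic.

Step 1 — sample mean vector:
  mean(X) = (4 + 7 + 9 + 8) / 4 = 28/4 = 7
  mean(Y) = (8 + 4 + 5 + 3) / 4 = 20/4 = 5
  x̄ = (7, 5),  deviation x̄ - mu_0 = (7, 5) - (5, 4) = (2, 1).

Step 2 — sample covariance matrix, S[i,j] = (1/(n-1)) · Σ_k (x_{k,i} - mean_i) · (x_{k,j} - mean_j), divisor n-1 = 3:
  S[X,X] = ((-3)·(-3) + (0)·(0) + (2)·(2) + (1)·(1)) / 3 = 14/3 = 4.6667
  S[X,Y] = ((-3)·(3) + (0)·(-1) + (2)·(0) + (1)·(-2)) / 3 = -11/3 = -3.6667
  S[Y,Y] = ((3)·(3) + (-1)·(-1) + (0)·(0) + (-2)·(-2)) / 3 = 14/3 = 4.6667
  S = [[4.6667, -3.6667],
 [-3.6667, 4.6667]].

Step 3 — invert S. det(S) = 4.6667·4.6667 - (-3.6667)² = 8.3333.
  S^{-1} = (1/det) · [[d, -b], [-b, a]] = [[0.56, 0.44],
 [0.44, 0.56]].

Step 4 — quadratic form (x̄ - mu_0)^T · S^{-1} · (x̄ - mu_0):
  S^{-1} · (x̄ - mu_0) = (1.56, 1.44),
  (x̄ - mu_0)^T · [...] = (2)·(1.56) + (1)·(1.44) = 4.56.

Step 5 — scale by n: T² = 4 · 4.56 = 18.24.

T² ≈ 18.24


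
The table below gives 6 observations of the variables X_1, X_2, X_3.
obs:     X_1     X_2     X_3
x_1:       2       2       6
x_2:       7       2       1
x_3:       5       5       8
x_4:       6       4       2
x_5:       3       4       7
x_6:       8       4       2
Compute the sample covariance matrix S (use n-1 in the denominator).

Step 1 — column means:
  mean(X_1) = (2 + 7 + 5 + 6 + 3 + 8) / 6 = 31/6 = 5.1667
  mean(X_2) = (2 + 2 + 5 + 4 + 4 + 4) / 6 = 21/6 = 3.5
  mean(X_3) = (6 + 1 + 8 + 2 + 7 + 2) / 6 = 26/6 = 4.3333

Step 2 — sample covariance S[i,j] = (1/(n-1)) · Σ_k (x_{k,i} - mean_i) · (x_{k,j} - mean_j), with n-1 = 5.
  S[X_1,X_1] = ((-3.1667)·(-3.1667) + (1.8333)·(1.8333) + (-0.1667)·(-0.1667) + (0.8333)·(0.8333) + (-2.1667)·(-2.1667) + (2.8333)·(2.8333)) / 5 = 26.8333/5 = 5.3667
  S[X_1,X_2] = ((-3.1667)·(-1.5) + (1.8333)·(-1.5) + (-0.1667)·(1.5) + (0.8333)·(0.5) + (-2.1667)·(0.5) + (2.8333)·(0.5)) / 5 = 2.5/5 = 0.5
  S[X_1,X_3] = ((-3.1667)·(1.6667) + (1.8333)·(-3.3333) + (-0.1667)·(3.6667) + (0.8333)·(-2.3333) + (-2.1667)·(2.6667) + (2.8333)·(-2.3333)) / 5 = -26.3333/5 = -5.2667
  S[X_2,X_2] = ((-1.5)·(-1.5) + (-1.5)·(-1.5) + (1.5)·(1.5) + (0.5)·(0.5) + (0.5)·(0.5) + (0.5)·(0.5)) / 5 = 7.5/5 = 1.5
  S[X_2,X_3] = ((-1.5)·(1.6667) + (-1.5)·(-3.3333) + (1.5)·(3.6667) + (0.5)·(-2.3333) + (0.5)·(2.6667) + (0.5)·(-2.3333)) / 5 = 7/5 = 1.4
  S[X_3,X_3] = ((1.6667)·(1.6667) + (-3.3333)·(-3.3333) + (3.6667)·(3.6667) + (-2.3333)·(-2.3333) + (2.6667)·(2.6667) + (-2.3333)·(-2.3333)) / 5 = 45.3333/5 = 9.0667

S is symmetric (S[j,i] = S[i,j]). Assembling:

S = [[5.3667, 0.5, -5.2667],
 [0.5, 1.5, 1.4],
 [-5.2667, 1.4, 9.0667]]


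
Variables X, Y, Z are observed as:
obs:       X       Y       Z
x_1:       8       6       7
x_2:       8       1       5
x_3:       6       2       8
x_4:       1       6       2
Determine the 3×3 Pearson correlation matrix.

Step 1 — column means:
  mean(X) = (8 + 8 + 6 + 1) / 4 = 23/4 = 5.75
  mean(Y) = (6 + 1 + 2 + 6) / 4 = 15/4 = 3.75
  mean(Z) = (7 + 5 + 8 + 2) / 4 = 22/4 = 5.5

Step 2 — sample variances and covariances s[i,j] = (1/(n-1)) · Σ_k (x_{k,i} - mean_i) · (x_{k,j} - mean_j), with n-1 = 3:
  s[X,X] = ((2.25)·(2.25) + (2.25)·(2.25) + (0.25)·(0.25) + (-4.75)·(-4.75)) / 3 = 32.75/3 = 10.9167
  s[X,Y] = ((2.25)·(2.25) + (2.25)·(-2.75) + (0.25)·(-1.75) + (-4.75)·(2.25)) / 3 = -12.25/3 = -4.0833
  s[X,Z] = ((2.25)·(1.5) + (2.25)·(-0.5) + (0.25)·(2.5) + (-4.75)·(-3.5)) / 3 = 19.5/3 = 6.5
  s[Y,Y] = ((2.25)·(2.25) + (-2.75)·(-2.75) + (-1.75)·(-1.75) + (2.25)·(2.25)) / 3 = 20.75/3 = 6.9167
  s[Y,Z] = ((2.25)·(1.5) + (-2.75)·(-0.5) + (-1.75)·(2.5) + (2.25)·(-3.5)) / 3 = -7.5/3 = -2.5
  s[Z,Z] = ((1.5)·(1.5) + (-0.5)·(-0.5) + (2.5)·(2.5) + (-3.5)·(-3.5)) / 3 = 21/3 = 7
  Sample standard deviations s_i = √(s[i,i]):
  s(X) = √(10.9167) = 3.304
  s(Y) = √(6.9167) = 2.63
  s(Z) = √(7) = 2.6458

Step 3 — r_{ij} = s_{ij} / (s_i · s_j):
  r[X,X] = 1 (diagonal).
  r[X,Y] = -4.0833 / (3.304 · 2.63) = -4.0833 / 8.6895 = -0.4699
  r[X,Z] = 6.5 / (3.304 · 2.6458) = 6.5 / 8.7417 = 0.7436
  r[Y,Y] = 1 (diagonal).
  r[Y,Z] = -2.5 / (2.63 · 2.6458) = -2.5 / 6.9582 = -0.3593
  r[Z,Z] = 1 (diagonal).

R is symmetric with unit diagonal. Assembling:

R = [[1, -0.4699, 0.7436],
 [-0.4699, 1, -0.3593],
 [0.7436, -0.3593, 1]]


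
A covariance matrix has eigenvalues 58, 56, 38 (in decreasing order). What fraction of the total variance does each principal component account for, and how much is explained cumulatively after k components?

Step 1 — total variance = trace(Sigma) = Σ λ_i = 58 + 56 + 38 = 152.

Step 2 — fraction explained by component i = λ_i / Σ λ:
  PC1: 58/152 = 0.3816
  PC2: 56/152 = 0.3684
  PC3: 38/152 = 0.25

Step 3 — cumulative fraction after k components = (λ_1 + ... + λ_k) / Σ λ:
  k = 1: 58/152 = 0.3816
  k = 2: (58 + 56)/152 = 114/152 = 0.75
  k = 3: (58 + 56 + 38)/152 = 152/152 = 1

Summary (fraction, with percent):

explained: PC1 0.3816 (38.16%), PC2 0.3684 (36.84%), PC3 0.25 (25%);  cumulative: 0.3816, 0.75, 1


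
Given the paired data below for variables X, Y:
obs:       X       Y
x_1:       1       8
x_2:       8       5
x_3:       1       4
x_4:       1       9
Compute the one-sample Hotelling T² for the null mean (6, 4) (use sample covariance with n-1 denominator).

Step 1 — sample mean vector:
  mean(X) = (1 + 8 + 1 + 1) / 4 = 11/4 = 2.75
  mean(Y) = (8 + 5 + 4 + 9) / 4 = 26/4 = 6.5
  x̄ = (2.75, 6.5),  deviation x̄ - mu_0 = (2.75, 6.5) - (6, 4) = (-3.25, 2.5).

Step 2 — sample covariance matrix, S[i,j] = (1/(n-1)) · Σ_k (x_{k,i} - mean_i) · (x_{k,j} - mean_j), divisor n-1 = 3:
  S[X,X] = ((-1.75)·(-1.75) + (5.25)·(5.25) + (-1.75)·(-1.75) + (-1.75)·(-1.75)) / 3 = 36.75/3 = 12.25
  S[X,Y] = ((-1.75)·(1.5) + (5.25)·(-1.5) + (-1.75)·(-2.5) + (-1.75)·(2.5)) / 3 = -10.5/3 = -3.5
  S[Y,Y] = ((1.5)·(1.5) + (-1.5)·(-1.5) + (-2.5)·(-2.5) + (2.5)·(2.5)) / 3 = 17/3 = 5.6667
  S = [[12.25, -3.5],
 [-3.5, 5.6667]].

Step 3 — invert S. det(S) = 12.25·5.6667 - (-3.5)² = 57.1667.
  S^{-1} = (1/det) · [[d, -b], [-b, a]] = [[0.0991, 0.0612],
 [0.0612, 0.2143]].

Step 4 — quadratic form (x̄ - mu_0)^T · S^{-1} · (x̄ - mu_0):
  S^{-1} · (x̄ - mu_0) = (-0.1691, 0.3367),
  (x̄ - mu_0)^T · [...] = (-3.25)·(-0.1691) + (2.5)·(0.3367) = 1.3914.

Step 5 — scale by n: T² = 4 · 1.3914 = 5.5656.

T² ≈ 5.5656


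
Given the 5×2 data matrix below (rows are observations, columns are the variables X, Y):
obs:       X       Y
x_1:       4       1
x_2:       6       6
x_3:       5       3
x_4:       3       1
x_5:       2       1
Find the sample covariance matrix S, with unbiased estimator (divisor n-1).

Step 1 — column means:
  mean(X) = (4 + 6 + 5 + 3 + 2) / 5 = 20/5 = 4
  mean(Y) = (1 + 6 + 3 + 1 + 1) / 5 = 12/5 = 2.4

Step 2 — sample covariance S[i,j] = (1/(n-1)) · Σ_k (x_{k,i} - mean_i) · (x_{k,j} - mean_j), with n-1 = 4.
  S[X,X] = ((0)·(0) + (2)·(2) + (1)·(1) + (-1)·(-1) + (-2)·(-2)) / 4 = 10/4 = 2.5
  S[X,Y] = ((0)·(-1.4) + (2)·(3.6) + (1)·(0.6) + (-1)·(-1.4) + (-2)·(-1.4)) / 4 = 12/4 = 3
  S[Y,Y] = ((-1.4)·(-1.4) + (3.6)·(3.6) + (0.6)·(0.6) + (-1.4)·(-1.4) + (-1.4)·(-1.4)) / 4 = 19.2/4 = 4.8

S is symmetric (S[j,i] = S[i,j]). Assembling:

S = [[2.5, 3],
 [3, 4.8]]


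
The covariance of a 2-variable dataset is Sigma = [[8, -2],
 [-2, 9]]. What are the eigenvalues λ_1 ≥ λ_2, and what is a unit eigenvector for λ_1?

Step 1 — characteristic polynomial of 2×2 Sigma:
  det(Sigma - λI) = λ² - trace · λ + det = 0.
  trace = 8 + 9 = 17, det = 8·9 - (-2)² = 68.
Step 2 — discriminant:
  Δ = trace² - 4·det = 289 - 272 = 17.
Step 3 — eigenvalues:
  λ = (trace ± √Δ)/2 = (17 ± 4.1231)/2,
  λ_1 = 10.5616,  λ_2 = 6.4384.

Step 4 — unit eigenvector for λ_1: solve (Sigma - λ_1 I)v = 0. First row:
  (8 - 10.5616)·v_x + (-2)·v_y = 0, i.e. (-2.5616)·v_x + (-2)·v_y = 0,
  so v ∝ (b, λ_1 - a) = (-2, 2.5616); multiply by -1 so the first entry is positive: u = (2, -2.5616).
  ||u|| = √((2)² + (-2.5616)²) = √(10.5616) ≈ 3.2499,
  v_1 = u/||u|| ≈ (0.6154, -0.7882) (||v_1|| = 1).

λ_1 = 10.5616,  λ_2 = 6.4384;  v_1 ≈ (0.6154, -0.7882)


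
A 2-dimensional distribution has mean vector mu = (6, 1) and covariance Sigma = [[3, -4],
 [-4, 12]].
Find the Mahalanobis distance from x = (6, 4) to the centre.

Step 1 — centre the observation: (x - mu) = (0, 3).

Step 2 — invert Sigma. det(Sigma) = 3·12 - (-4)² = 20.
  Sigma^{-1} = (1/det) · [[d, -b], [-b, a]] = [[0.6, 0.2],
 [0.2, 0.15]].

Step 3 — form the quadratic (x - mu)^T · Sigma^{-1} · (x - mu):
  Sigma^{-1} · (x - mu) = (0.6, 0.45).
  (x - mu)^T · [Sigma^{-1} · (x - mu)] = (0)·(0.6) + (3)·(0.45) = 1.35.

Step 4 — take square root: d = √(1.35) ≈ 1.1619.

d(x, mu) = √(1.35) ≈ 1.1619


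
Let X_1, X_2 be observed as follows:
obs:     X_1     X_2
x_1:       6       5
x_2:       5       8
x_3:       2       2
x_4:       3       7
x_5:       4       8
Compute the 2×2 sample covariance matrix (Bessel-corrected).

Step 1 — column means:
  mean(X_1) = (6 + 5 + 2 + 3 + 4) / 5 = 20/5 = 4
  mean(X_2) = (5 + 8 + 2 + 7 + 8) / 5 = 30/5 = 6

Step 2 — sample covariance S[i,j] = (1/(n-1)) · Σ_k (x_{k,i} - mean_i) · (x_{k,j} - mean_j), with n-1 = 4.
  S[X_1,X_1] = ((2)·(2) + (1)·(1) + (-2)·(-2) + (-1)·(-1) + (0)·(0)) / 4 = 10/4 = 2.5
  S[X_1,X_2] = ((2)·(-1) + (1)·(2) + (-2)·(-4) + (-1)·(1) + (0)·(2)) / 4 = 7/4 = 1.75
  S[X_2,X_2] = ((-1)·(-1) + (2)·(2) + (-4)·(-4) + (1)·(1) + (2)·(2)) / 4 = 26/4 = 6.5

S is symmetric (S[j,i] = S[i,j]). Assembling:

S = [[2.5, 1.75],
 [1.75, 6.5]]


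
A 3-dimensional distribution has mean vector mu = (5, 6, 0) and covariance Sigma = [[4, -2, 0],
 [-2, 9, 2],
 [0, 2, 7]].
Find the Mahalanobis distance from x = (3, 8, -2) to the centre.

Step 1 — centre the observation: (x - mu) = (-2, 2, -2).

Step 2 — invert Sigma (cofactor / det for 3×3, or solve directly):
  Sigma^{-1} = [[0.2837, 0.0673, -0.0192],
 [0.0673, 0.1346, -0.0385],
 [-0.0192, -0.0385, 0.1538]].

Step 3 — form the quadratic (x - mu)^T · Sigma^{-1} · (x - mu):
  Sigma^{-1} · (x - mu) = (-0.3942, 0.2115, -0.3462).
  (x - mu)^T · [Sigma^{-1} · (x - mu)] = (-2)·(-0.3942) + (2)·(0.2115) + (-2)·(-0.3462) = 1.9038.

Step 4 — take square root: d = √(1.9038) ≈ 1.3798.

d(x, mu) = √(1.9038) ≈ 1.3798


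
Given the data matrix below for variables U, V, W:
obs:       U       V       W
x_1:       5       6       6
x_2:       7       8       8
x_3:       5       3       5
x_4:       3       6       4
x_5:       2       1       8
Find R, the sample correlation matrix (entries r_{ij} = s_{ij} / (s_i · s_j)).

Step 1 — column means:
  mean(U) = (5 + 7 + 5 + 3 + 2) / 5 = 22/5 = 4.4
  mean(V) = (6 + 8 + 3 + 6 + 1) / 5 = 24/5 = 4.8
  mean(W) = (6 + 8 + 5 + 4 + 8) / 5 = 31/5 = 6.2

Step 2 — sample variances and covariances s[i,j] = (1/(n-1)) · Σ_k (x_{k,i} - mean_i) · (x_{k,j} - mean_j), with n-1 = 4:
  s[U,U] = ((0.6)·(0.6) + (2.6)·(2.6) + (0.6)·(0.6) + (-1.4)·(-1.4) + (-2.4)·(-2.4)) / 4 = 15.2/4 = 3.8
  s[U,V] = ((0.6)·(1.2) + (2.6)·(3.2) + (0.6)·(-1.8) + (-1.4)·(1.2) + (-2.4)·(-3.8)) / 4 = 15.4/4 = 3.85
  s[U,W] = ((0.6)·(-0.2) + (2.6)·(1.8) + (0.6)·(-1.2) + (-1.4)·(-2.2) + (-2.4)·(1.8)) / 4 = 2.6/4 = 0.65
  s[V,V] = ((1.2)·(1.2) + (3.2)·(3.2) + (-1.8)·(-1.8) + (1.2)·(1.2) + (-3.8)·(-3.8)) / 4 = 30.8/4 = 7.7
  s[V,W] = ((1.2)·(-0.2) + (3.2)·(1.8) + (-1.8)·(-1.2) + (1.2)·(-2.2) + (-3.8)·(1.8)) / 4 = -1.8/4 = -0.45
  s[W,W] = ((-0.2)·(-0.2) + (1.8)·(1.8) + (-1.2)·(-1.2) + (-2.2)·(-2.2) + (1.8)·(1.8)) / 4 = 12.8/4 = 3.2
  Sample standard deviations s_i = √(s[i,i]):
  s(U) = √(3.8) = 1.9494
  s(V) = √(7.7) = 2.7749
  s(W) = √(3.2) = 1.7889

Step 3 — r_{ij} = s_{ij} / (s_i · s_j):
  r[U,U] = 1 (diagonal).
  r[U,V] = 3.85 / (1.9494 · 2.7749) = 3.85 / 5.4093 = 0.7117
  r[U,W] = 0.65 / (1.9494 · 1.7889) = 0.65 / 3.4871 = 0.1864
  r[V,V] = 1 (diagonal).
  r[V,W] = -0.45 / (2.7749 · 1.7889) = -0.45 / 4.9639 = -0.0907
  r[W,W] = 1 (diagonal).

R is symmetric with unit diagonal. Assembling:

R = [[1, 0.7117, 0.1864],
 [0.7117, 1, -0.0907],
 [0.1864, -0.0907, 1]]


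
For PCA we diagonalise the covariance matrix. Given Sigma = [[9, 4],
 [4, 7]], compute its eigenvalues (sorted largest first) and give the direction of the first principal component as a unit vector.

Step 1 — characteristic polynomial of 2×2 Sigma:
  det(Sigma - λI) = λ² - trace · λ + det = 0.
  trace = 9 + 7 = 16, det = 9·7 - (4)² = 47.
Step 2 — discriminant:
  Δ = trace² - 4·det = 256 - 188 = 68.
Step 3 — eigenvalues:
  λ = (trace ± √Δ)/2 = (16 ± 8.2462)/2,
  λ_1 = 12.1231,  λ_2 = 3.8769.

Step 4 — unit eigenvector for λ_1: solve (Sigma - λ_1 I)v = 0. First row:
  (9 - 12.1231)·v_x + (4)·v_y = 0, i.e. (-3.1231)·v_x + (4)·v_y = 0,
  so v ∝ (b, λ_1 - a) = (4, 3.1231) = u.
  ||u|| = √((4)² + (3.1231)²) = √(25.7538) ≈ 5.0748,
  v_1 = u/||u|| ≈ (0.7882, 0.6154) (||v_1|| = 1).

λ_1 = 12.1231,  λ_2 = 3.8769;  v_1 ≈ (0.7882, 0.6154)


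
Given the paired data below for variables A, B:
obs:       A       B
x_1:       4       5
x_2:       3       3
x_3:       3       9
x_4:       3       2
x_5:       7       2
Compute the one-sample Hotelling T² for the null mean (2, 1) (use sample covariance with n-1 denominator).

Step 1 — sample mean vector:
  mean(A) = (4 + 3 + 3 + 3 + 7) / 5 = 20/5 = 4
  mean(B) = (5 + 3 + 9 + 2 + 2) / 5 = 21/5 = 4.2
  x̄ = (4, 4.2),  deviation x̄ - mu_0 = (4, 4.2) - (2, 1) = (2, 3.2).

Step 2 — sample covariance matrix, S[i,j] = (1/(n-1)) · Σ_k (x_{k,i} - mean_i) · (x_{k,j} - mean_j), divisor n-1 = 4:
  S[A,A] = ((0)·(0) + (-1)·(-1) + (-1)·(-1) + (-1)·(-1) + (3)·(3)) / 4 = 12/4 = 3
  S[A,B] = ((0)·(0.8) + (-1)·(-1.2) + (-1)·(4.8) + (-1)·(-2.2) + (3)·(-2.2)) / 4 = -8/4 = -2
  S[B,B] = ((0.8)·(0.8) + (-1.2)·(-1.2) + (4.8)·(4.8) + (-2.2)·(-2.2) + (-2.2)·(-2.2)) / 4 = 34.8/4 = 8.7
  S = [[3, -2],
 [-2, 8.7]].

Step 3 — invert S. det(S) = 3·8.7 - (-2)² = 22.1.
  S^{-1} = (1/det) · [[d, -b], [-b, a]] = [[0.3937, 0.0905],
 [0.0905, 0.1357]].

Step 4 — quadratic form (x̄ - mu_0)^T · S^{-1} · (x̄ - mu_0):
  S^{-1} · (x̄ - mu_0) = (1.0769, 0.6154),
  (x̄ - mu_0)^T · [...] = (2)·(1.0769) + (3.2)·(0.6154) = 4.1231.

Step 5 — scale by n: T² = 5 · 4.1231 = 20.6154.

T² ≈ 20.6154


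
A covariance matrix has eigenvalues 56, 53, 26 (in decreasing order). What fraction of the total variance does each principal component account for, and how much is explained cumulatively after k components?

Step 1 — total variance = trace(Sigma) = Σ λ_i = 56 + 53 + 26 = 135.

Step 2 — fraction explained by component i = λ_i / Σ λ:
  PC1: 56/135 = 0.4148
  PC2: 53/135 = 0.3926
  PC3: 26/135 = 0.1926

Step 3 — cumulative fraction after k components = (λ_1 + ... + λ_k) / Σ λ:
  k = 1: 56/135 = 0.4148
  k = 2: (56 + 53)/135 = 109/135 = 0.8074
  k = 3: (56 + 53 + 26)/135 = 135/135 = 1

Summary (fraction, with percent):

explained: PC1 0.4148 (41.48%), PC2 0.3926 (39.26%), PC3 0.1926 (19.26%);  cumulative: 0.4148, 0.8074, 1


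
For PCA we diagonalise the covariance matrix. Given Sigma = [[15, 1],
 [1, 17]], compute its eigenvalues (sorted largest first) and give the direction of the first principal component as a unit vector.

Step 1 — characteristic polynomial of 2×2 Sigma:
  det(Sigma - λI) = λ² - trace · λ + det = 0.
  trace = 15 + 17 = 32, det = 15·17 - (1)² = 254.
Step 2 — discriminant:
  Δ = trace² - 4·det = 1024 - 1016 = 8.
Step 3 — eigenvalues:
  λ = (trace ± √Δ)/2 = (32 ± 2.8284)/2,
  λ_1 = 17.4142,  λ_2 = 14.5858.

Step 4 — unit eigenvector for λ_1: solve (Sigma - λ_1 I)v = 0. First row:
  (15 - 17.4142)·v_x + (1)·v_y = 0, i.e. (-2.4142)·v_x + (1)·v_y = 0,
  so v ∝ (b, λ_1 - a) = (1, 2.4142) = u.
  ||u|| = √((1)² + (2.4142)²) = √(6.8284) ≈ 2.6131,
  v_1 = u/||u|| ≈ (0.3827, 0.9239) (||v_1|| = 1).

λ_1 = 17.4142,  λ_2 = 14.5858;  v_1 ≈ (0.3827, 0.9239)


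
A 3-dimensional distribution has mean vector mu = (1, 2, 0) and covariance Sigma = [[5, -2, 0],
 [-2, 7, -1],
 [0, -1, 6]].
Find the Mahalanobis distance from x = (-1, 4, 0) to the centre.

Step 1 — centre the observation: (x - mu) = (-2, 2, 0).

Step 2 — invert Sigma (cofactor / det for 3×3, or solve directly):
  Sigma^{-1} = [[0.2265, 0.0663, 0.011],
 [0.0663, 0.1657, 0.0276],
 [0.011, 0.0276, 0.1713]].

Step 3 — form the quadratic (x - mu)^T · Sigma^{-1} · (x - mu):
  Sigma^{-1} · (x - mu) = (-0.3204, 0.1989, 0.0331).
  (x - mu)^T · [Sigma^{-1} · (x - mu)] = (-2)·(-0.3204) + (2)·(0.1989) + (0)·(0.0331) = 1.0387.

Step 4 — take square root: d = √(1.0387) ≈ 1.0192.

d(x, mu) = √(1.0387) ≈ 1.0192


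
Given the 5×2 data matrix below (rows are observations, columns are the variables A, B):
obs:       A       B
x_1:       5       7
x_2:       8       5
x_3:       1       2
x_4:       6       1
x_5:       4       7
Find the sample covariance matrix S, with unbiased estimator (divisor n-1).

Step 1 — column means:
  mean(A) = (5 + 8 + 1 + 6 + 4) / 5 = 24/5 = 4.8
  mean(B) = (7 + 5 + 2 + 1 + 7) / 5 = 22/5 = 4.4

Step 2 — sample covariance S[i,j] = (1/(n-1)) · Σ_k (x_{k,i} - mean_i) · (x_{k,j} - mean_j), with n-1 = 4.
  S[A,A] = ((0.2)·(0.2) + (3.2)·(3.2) + (-3.8)·(-3.8) + (1.2)·(1.2) + (-0.8)·(-0.8)) / 4 = 26.8/4 = 6.7
  S[A,B] = ((0.2)·(2.6) + (3.2)·(0.6) + (-3.8)·(-2.4) + (1.2)·(-3.4) + (-0.8)·(2.6)) / 4 = 5.4/4 = 1.35
  S[B,B] = ((2.6)·(2.6) + (0.6)·(0.6) + (-2.4)·(-2.4) + (-3.4)·(-3.4) + (2.6)·(2.6)) / 4 = 31.2/4 = 7.8

S is symmetric (S[j,i] = S[i,j]). Assembling:

S = [[6.7, 1.35],
 [1.35, 7.8]]


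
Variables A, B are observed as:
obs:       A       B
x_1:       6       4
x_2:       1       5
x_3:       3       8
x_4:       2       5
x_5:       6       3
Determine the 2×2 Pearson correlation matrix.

Step 1 — column means:
  mean(A) = (6 + 1 + 3 + 2 + 6) / 5 = 18/5 = 3.6
  mean(B) = (4 + 5 + 8 + 5 + 3) / 5 = 25/5 = 5

Step 2 — sample variances and covariances s[i,j] = (1/(n-1)) · Σ_k (x_{k,i} - mean_i) · (x_{k,j} - mean_j), with n-1 = 4:
  s[A,A] = ((2.4)·(2.4) + (-2.6)·(-2.6) + (-0.6)·(-0.6) + (-1.6)·(-1.6) + (2.4)·(2.4)) / 4 = 21.2/4 = 5.3
  s[A,B] = ((2.4)·(-1) + (-2.6)·(0) + (-0.6)·(3) + (-1.6)·(0) + (2.4)·(-2)) / 4 = -9/4 = -2.25
  s[B,B] = ((-1)·(-1) + (0)·(0) + (3)·(3) + (0)·(0) + (-2)·(-2)) / 4 = 14/4 = 3.5
  Sample standard deviations s_i = √(s[i,i]):
  s(A) = √(5.3) = 2.3022
  s(B) = √(3.5) = 1.8708

Step 3 — r_{ij} = s_{ij} / (s_i · s_j):
  r[A,A] = 1 (diagonal).
  r[A,B] = -2.25 / (2.3022 · 1.8708) = -2.25 / 4.307 = -0.5224
  r[B,B] = 1 (diagonal).

R is symmetric with unit diagonal. Assembling:

R = [[1, -0.5224],
 [-0.5224, 1]]


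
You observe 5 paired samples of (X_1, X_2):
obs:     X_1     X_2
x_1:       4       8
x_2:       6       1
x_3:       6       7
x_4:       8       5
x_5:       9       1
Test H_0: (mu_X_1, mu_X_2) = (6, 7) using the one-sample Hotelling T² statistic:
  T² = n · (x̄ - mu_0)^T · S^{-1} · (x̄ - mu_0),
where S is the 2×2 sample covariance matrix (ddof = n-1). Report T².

Step 1 — sample mean vector:
  mean(X_1) = (4 + 6 + 6 + 8 + 9) / 5 = 33/5 = 6.6
  mean(X_2) = (8 + 1 + 7 + 5 + 1) / 5 = 22/5 = 4.4
  x̄ = (6.6, 4.4),  deviation x̄ - mu_0 = (6.6, 4.4) - (6, 7) = (0.6, -2.6).

Step 2 — sample covariance matrix, S[i,j] = (1/(n-1)) · Σ_k (x_{k,i} - mean_i) · (x_{k,j} - mean_j), divisor n-1 = 4:
  S[X_1,X_1] = ((-2.6)·(-2.6) + (-0.6)·(-0.6) + (-0.6)·(-0.6) + (1.4)·(1.4) + (2.4)·(2.4)) / 4 = 15.2/4 = 3.8
  S[X_1,X_2] = ((-2.6)·(3.6) + (-0.6)·(-3.4) + (-0.6)·(2.6) + (1.4)·(0.6) + (2.4)·(-3.4)) / 4 = -16.2/4 = -4.05
  S[X_2,X_2] = ((3.6)·(3.6) + (-3.4)·(-3.4) + (2.6)·(2.6) + (0.6)·(0.6) + (-3.4)·(-3.4)) / 4 = 43.2/4 = 10.8
  S = [[3.8, -4.05],
 [-4.05, 10.8]].

Step 3 — invert S. det(S) = 3.8·10.8 - (-4.05)² = 24.6375.
  S^{-1} = (1/det) · [[d, -b], [-b, a]] = [[0.4384, 0.1644],
 [0.1644, 0.1542]].

Step 4 — quadratic form (x̄ - mu_0)^T · S^{-1} · (x̄ - mu_0):
  S^{-1} · (x̄ - mu_0) = (-0.1644, -0.3024),
  (x̄ - mu_0)^T · [...] = (0.6)·(-0.1644) + (-2.6)·(-0.3024) = 0.6876.

Step 5 — scale by n: T² = 5 · 0.6876 = 3.4378.

T² ≈ 3.4378
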